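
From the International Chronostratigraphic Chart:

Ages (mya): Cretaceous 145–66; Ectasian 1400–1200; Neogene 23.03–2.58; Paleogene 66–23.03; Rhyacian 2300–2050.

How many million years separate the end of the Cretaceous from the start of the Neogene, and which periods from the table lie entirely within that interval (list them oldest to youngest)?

42.97 million years; Paleogene

The Cretaceous closes at 66 Ma and the Neogene opens at 23.03 Ma, so the interval is 66 − 23.03 = 42.97 Myr.
A period fits inside if it starts at or after 66 Ma and ends at or before 23.03 Ma; oldest first that gives Paleogene.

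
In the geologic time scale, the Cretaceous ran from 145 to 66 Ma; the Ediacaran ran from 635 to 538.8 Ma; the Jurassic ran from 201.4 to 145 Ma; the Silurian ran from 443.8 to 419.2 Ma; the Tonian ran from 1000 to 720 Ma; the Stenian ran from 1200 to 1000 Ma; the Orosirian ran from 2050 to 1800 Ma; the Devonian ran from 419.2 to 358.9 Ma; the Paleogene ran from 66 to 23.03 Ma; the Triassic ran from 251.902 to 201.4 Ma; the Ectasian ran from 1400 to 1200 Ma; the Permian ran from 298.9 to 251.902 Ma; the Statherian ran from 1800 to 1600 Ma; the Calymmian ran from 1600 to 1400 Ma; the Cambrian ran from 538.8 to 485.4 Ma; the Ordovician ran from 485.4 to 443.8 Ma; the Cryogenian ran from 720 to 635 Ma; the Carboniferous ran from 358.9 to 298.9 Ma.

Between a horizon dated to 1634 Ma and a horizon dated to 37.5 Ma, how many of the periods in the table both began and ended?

15

1634 Ma sits inside the Statherian (1800–1600) and 37.5 Ma inside the Paleogene (66–23.03); neither of those is wholly between the two dates.
The listed periods lying completely between them are Calymmian, Ectasian, Stenian, Tonian, Cryogenian, Ediacaran, Cambrian, Ordovician, Silurian, Devonian, Carboniferous, Permian, Triassic, Jurassic, Cretaceous — 15 in all.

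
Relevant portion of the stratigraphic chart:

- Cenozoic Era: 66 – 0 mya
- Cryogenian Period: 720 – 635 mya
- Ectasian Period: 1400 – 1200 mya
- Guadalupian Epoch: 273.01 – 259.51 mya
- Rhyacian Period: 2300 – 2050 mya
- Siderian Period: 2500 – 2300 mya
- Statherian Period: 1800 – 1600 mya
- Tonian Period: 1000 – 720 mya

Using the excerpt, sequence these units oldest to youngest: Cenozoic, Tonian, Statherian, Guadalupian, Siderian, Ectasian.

Sorting by start age (descending Ma, since larger Ma = older): Siderian began 2500, Statherian began 1800, Ectasian began 1400, Tonian began 1000, Guadalupian began 273.01, Cenozoic began 66.

Siderian → Statherian → Ectasian → Tonian → Guadalupian → Cenozoic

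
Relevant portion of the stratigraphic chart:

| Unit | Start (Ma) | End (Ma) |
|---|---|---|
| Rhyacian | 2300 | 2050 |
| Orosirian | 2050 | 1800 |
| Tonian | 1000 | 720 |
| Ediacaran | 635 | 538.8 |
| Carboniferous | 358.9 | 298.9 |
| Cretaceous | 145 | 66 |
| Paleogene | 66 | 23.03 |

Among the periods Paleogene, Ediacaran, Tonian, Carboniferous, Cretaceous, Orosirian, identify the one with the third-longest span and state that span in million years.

Durations: Paleogene 42.97; Ediacaran 96.2; Tonian 280; Carboniferous 60; Cretaceous 79; Orosirian 250 Myr.
Sorted longest-first: Tonian (280), Orosirian (250), Ediacaran (96.2), Cretaceous (79), Carboniferous (60), Paleogene (42.97).
The third longest is Ediacaran at 96.2 Myr.

Ediacaran, 96.2 million years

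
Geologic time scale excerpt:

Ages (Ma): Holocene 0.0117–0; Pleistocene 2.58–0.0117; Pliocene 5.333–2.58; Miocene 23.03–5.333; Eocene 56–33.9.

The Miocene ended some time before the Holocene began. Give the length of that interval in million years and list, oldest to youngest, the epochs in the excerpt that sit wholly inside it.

End of Miocene = 5.333 Ma; start of Holocene = 0.0117 Ma.
Gap = 5.333 − 0.0117 = 5.3213 Myr.
Epochs wholly inside 5.333–0.0117 Ma: Pliocene (5.333–2.58), Pleistocene (2.58–0.0117).

5.3213 million years; Pliocene, Pleistocene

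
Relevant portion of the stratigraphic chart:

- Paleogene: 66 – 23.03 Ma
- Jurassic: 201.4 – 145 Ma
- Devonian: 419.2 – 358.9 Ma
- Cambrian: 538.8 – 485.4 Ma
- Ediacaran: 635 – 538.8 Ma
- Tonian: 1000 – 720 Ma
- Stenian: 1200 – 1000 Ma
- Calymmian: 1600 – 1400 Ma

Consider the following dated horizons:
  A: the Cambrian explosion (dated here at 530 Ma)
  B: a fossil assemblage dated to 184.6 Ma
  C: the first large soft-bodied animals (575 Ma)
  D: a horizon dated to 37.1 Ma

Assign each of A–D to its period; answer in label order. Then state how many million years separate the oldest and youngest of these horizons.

A — Cambrian; B — Jurassic; C — Ediacaran; D — Paleogene; span 537.9 million years

Match each age against the start–end ranges in the excerpt: A = 530 Ma → Cambrian (538.8–485.4); B = 184.6 Ma → Jurassic (201.4–145); C = 575 Ma → Ediacaran (635–538.8); D = 37.1 Ma → Paleogene (66–23.03).
The largest age is 575 Ma and the smallest is 37.1 Ma; their difference is 537.9 Myr.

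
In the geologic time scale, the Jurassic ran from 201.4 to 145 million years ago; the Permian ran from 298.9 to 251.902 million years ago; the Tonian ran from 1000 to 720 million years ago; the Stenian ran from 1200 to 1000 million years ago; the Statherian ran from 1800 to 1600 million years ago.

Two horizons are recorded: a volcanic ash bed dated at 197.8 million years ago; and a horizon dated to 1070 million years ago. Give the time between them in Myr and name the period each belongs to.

872.2 million years apart; the first in the Jurassic, the second in the Stenian

Elapsed time: 1070 − 197.8 = 872.2 Myr.
197.8 Ma lies within 201.4–145 Ma: Jurassic.
1070 Ma lies within 1200–1000 Ma: Stenian.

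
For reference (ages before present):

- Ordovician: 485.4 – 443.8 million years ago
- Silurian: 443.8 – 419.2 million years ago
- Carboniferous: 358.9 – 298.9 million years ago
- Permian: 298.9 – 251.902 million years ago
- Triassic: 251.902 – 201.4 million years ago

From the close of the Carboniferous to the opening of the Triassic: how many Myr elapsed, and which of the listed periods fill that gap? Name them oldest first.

End of Carboniferous = 298.9 Ma; start of Triassic = 251.902 Ma.
Gap = 298.9 − 251.902 = 46.998 Myr.
Periods wholly inside 298.9–251.902 Ma: Permian (298.9–251.902).

46.998 million years; Permian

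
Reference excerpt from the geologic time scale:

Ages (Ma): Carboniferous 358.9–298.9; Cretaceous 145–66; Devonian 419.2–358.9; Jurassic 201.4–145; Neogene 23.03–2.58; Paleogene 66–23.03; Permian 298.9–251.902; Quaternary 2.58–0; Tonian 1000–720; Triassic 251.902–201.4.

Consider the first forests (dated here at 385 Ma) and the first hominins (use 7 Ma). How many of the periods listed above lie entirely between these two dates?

385 Ma sits inside the Devonian (419.2–358.9) and 7 Ma inside the Neogene (23.03–2.58); neither of those is wholly between the two dates.
The listed periods lying completely between them are Carboniferous, Permian, Triassic, Jurassic, Cretaceous, Paleogene — 6 in all.

6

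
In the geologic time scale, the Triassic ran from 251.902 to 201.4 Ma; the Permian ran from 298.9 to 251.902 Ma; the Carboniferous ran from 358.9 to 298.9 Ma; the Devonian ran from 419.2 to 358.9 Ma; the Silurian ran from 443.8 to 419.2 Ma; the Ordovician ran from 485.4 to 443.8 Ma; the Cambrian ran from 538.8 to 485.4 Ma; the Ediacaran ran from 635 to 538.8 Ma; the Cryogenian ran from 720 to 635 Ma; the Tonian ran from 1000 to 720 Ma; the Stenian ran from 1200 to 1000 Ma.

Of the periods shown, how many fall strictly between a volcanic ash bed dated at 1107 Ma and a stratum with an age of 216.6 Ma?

The older date is 1107 Ma and the younger is 216.6 Ma.
Periods with start < 1107 and end > 216.6 Ma: Tonian (1000–720), Cryogenian (720–635), Ediacaran (635–538.8), Cambrian (538.8–485.4), Ordovician (485.4–443.8), Silurian (443.8–419.2), Devonian (419.2–358.9), Carboniferous (358.9–298.9), Permian (298.9–251.902).
That is 9 complete periods.

9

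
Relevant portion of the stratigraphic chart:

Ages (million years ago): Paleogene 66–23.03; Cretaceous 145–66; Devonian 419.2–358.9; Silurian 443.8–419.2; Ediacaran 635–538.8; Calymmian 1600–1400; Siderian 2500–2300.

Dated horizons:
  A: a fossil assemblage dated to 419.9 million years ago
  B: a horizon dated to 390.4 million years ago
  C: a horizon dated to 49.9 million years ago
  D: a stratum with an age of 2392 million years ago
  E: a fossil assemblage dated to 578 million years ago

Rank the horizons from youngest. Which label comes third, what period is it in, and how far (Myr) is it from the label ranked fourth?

Smaller Ma means younger, so youngest first: C 49.9 < B 390.4 < A 419.9 < E 578 < D 2392.
Counting 3 along gives A (419.9 Ma); the excerpt puts that inside the Silurian, 443.8–419.2 Ma.
Next in line is E (578 Ma), and 578 − 419.9 = 158.1 Myr.

A, in the Silurian; 158.1 million years to E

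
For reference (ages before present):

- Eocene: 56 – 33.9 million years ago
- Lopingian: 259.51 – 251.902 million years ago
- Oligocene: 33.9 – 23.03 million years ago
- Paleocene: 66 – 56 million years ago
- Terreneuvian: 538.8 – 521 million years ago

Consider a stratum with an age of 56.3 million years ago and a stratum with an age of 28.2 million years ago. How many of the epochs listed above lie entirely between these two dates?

56.3 Ma sits inside the Paleocene (66–56) and 28.2 Ma inside the Oligocene (33.9–23.03); neither of those is wholly between the two dates.
The listed epochs lying completely between them are Eocene — 1 in all.

1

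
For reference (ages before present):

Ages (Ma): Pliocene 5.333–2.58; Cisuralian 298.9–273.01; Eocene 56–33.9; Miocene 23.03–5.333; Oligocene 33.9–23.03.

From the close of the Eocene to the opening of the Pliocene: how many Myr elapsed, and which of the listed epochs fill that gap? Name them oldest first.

The Eocene closes at 33.9 Ma and the Pliocene opens at 5.333 Ma, so the interval is 33.9 − 5.333 = 28.567 Myr.
An epoch fits inside if it starts at or after 33.9 Ma and ends at or before 5.333 Ma; oldest first that gives Oligocene, Miocene.

28.567 million years; Oligocene, Miocene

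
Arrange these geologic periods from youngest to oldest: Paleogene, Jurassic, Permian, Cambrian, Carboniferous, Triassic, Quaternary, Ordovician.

Quaternary, then Paleogene, then Jurassic, then Triassic, then Permian, then Carboniferous, then Ordovician, then Cambrian

Era membership (oldest first within each) — Paleozoic: Cambrian, Ordovician, Carboniferous, Permian; Mesozoic: Triassic, Jurassic; Cenozoic: Paleogene, Quaternary. Paleozoic precedes Mesozoic, which precedes Cenozoic. Concatenating the groups in that era order and then reversing gives youngest to oldest.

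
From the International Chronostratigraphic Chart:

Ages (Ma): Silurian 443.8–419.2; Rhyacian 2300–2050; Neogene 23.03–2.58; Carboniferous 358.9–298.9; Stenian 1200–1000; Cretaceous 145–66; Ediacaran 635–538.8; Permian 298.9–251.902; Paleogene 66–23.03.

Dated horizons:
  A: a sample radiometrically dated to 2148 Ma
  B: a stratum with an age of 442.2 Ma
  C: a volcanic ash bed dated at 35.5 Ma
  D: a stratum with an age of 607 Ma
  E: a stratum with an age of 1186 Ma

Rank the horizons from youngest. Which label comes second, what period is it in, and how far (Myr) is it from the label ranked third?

B, in the Silurian; 164.8 million years to D

Smaller Ma means younger, so youngest first: C 35.5 < B 442.2 < D 607 < E 1186 < A 2148.
Counting 2 along gives B (442.2 Ma); the excerpt puts that inside the Silurian, 443.8–419.2 Ma.
Next in line is D (607 Ma), and 607 − 442.2 = 164.8 Myr.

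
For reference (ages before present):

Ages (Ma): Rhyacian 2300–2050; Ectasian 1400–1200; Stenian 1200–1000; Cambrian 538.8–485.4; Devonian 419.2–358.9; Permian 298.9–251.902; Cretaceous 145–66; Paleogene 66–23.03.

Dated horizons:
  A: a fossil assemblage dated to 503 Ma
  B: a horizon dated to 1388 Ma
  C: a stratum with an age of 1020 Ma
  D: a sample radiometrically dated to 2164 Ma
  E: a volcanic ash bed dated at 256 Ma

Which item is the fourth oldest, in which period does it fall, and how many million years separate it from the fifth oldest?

A, in the Cambrian; 247 million years to E

Sorted oldest-first by Ma: D (2164), B (1388), C (1020), A (503), E (256).
The fourth oldest is A at 503 Ma, which lies in 538.8–485.4 Ma: the Cambrian.
The fifth oldest is E at 256 Ma; separation = |503 − 256| = 247 Myr.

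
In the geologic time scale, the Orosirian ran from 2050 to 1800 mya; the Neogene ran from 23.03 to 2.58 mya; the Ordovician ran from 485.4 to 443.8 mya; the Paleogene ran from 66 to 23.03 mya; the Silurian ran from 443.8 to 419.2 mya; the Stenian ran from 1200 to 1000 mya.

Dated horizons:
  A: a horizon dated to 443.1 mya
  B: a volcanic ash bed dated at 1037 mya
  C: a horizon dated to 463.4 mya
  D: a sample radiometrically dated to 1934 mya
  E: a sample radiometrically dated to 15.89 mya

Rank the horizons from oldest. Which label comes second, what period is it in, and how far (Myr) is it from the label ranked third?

Sorted oldest-first by Ma: D (1934), B (1037), C (463.4), A (443.1), E (15.89).
The second oldest is B at 1037 Ma, which lies in 1200–1000 Ma: the Stenian.
The third oldest is C at 463.4 Ma; separation = |1037 − 463.4| = 573.6 Myr.

B, in the Stenian; 573.6 million years to C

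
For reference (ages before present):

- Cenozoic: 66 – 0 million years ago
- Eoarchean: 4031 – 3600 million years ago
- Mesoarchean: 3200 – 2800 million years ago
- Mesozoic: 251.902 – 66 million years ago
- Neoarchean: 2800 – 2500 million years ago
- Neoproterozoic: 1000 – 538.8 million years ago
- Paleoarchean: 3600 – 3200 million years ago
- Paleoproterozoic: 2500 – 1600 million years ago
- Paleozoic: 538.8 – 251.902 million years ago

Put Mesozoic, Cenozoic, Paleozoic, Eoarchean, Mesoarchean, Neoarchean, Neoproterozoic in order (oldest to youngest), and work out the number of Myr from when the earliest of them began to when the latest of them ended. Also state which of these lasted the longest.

Eoarchean, Mesoarchean, Neoarchean, Neoproterozoic, Paleozoic, Mesozoic, Cenozoic; total span 4031 Myr; longest is Neoproterozoic

Start ages (Ma): Eoarchean 4031, Mesoarchean 3200, Neoarchean 2800, Neoproterozoic 1000, Paleozoic 538.8, Mesozoic 251.902, Cenozoic 66.
Ordered oldest to youngest: Eoarchean, Mesoarchean, Neoarchean, Neoproterozoic, Paleozoic, Mesozoic, Cenozoic.
Span = 4031 − 0 = 4031 Myr.
Durations: Cenozoic 66, Neoarchean 300, Neoproterozoic 461.2, Mesozoic 185.902, Eoarchean 431, Mesoarchean 400, Paleozoic 286.898 → longest is Neoproterozoic (461.2 Myr).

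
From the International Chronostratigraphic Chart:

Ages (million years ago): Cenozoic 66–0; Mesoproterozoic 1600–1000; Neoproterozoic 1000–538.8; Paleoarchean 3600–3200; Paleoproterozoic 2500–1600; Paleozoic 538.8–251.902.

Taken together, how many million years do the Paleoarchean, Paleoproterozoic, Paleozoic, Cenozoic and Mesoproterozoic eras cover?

Duration is start − end for each: (3600 − 3200) + (2500 − 1600) + (538.8 − 251.902) + (66 − 0) + (1600 − 1000).
That is 400 + 900 + 286.898 + 66 + 600, which totals 2252.898 million years.

2252.898 million years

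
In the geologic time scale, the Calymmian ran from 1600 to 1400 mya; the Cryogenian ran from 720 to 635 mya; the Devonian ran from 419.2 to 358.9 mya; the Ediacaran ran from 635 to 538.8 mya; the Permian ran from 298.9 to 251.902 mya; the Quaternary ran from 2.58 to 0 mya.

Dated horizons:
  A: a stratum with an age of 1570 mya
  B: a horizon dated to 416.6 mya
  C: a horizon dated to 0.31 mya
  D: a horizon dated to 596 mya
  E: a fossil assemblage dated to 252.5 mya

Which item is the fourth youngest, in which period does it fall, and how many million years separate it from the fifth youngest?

D, in the Ediacaran; 974 million years to A

Sorted youngest-first by Ma: C (0.31), E (252.5), B (416.6), D (596), A (1570).
The fourth youngest is D at 596 Ma, which lies in 635–538.8 Ma: the Ediacaran.
The fifth youngest is A at 1570 Ma; separation = |596 − 1570| = 974 Myr.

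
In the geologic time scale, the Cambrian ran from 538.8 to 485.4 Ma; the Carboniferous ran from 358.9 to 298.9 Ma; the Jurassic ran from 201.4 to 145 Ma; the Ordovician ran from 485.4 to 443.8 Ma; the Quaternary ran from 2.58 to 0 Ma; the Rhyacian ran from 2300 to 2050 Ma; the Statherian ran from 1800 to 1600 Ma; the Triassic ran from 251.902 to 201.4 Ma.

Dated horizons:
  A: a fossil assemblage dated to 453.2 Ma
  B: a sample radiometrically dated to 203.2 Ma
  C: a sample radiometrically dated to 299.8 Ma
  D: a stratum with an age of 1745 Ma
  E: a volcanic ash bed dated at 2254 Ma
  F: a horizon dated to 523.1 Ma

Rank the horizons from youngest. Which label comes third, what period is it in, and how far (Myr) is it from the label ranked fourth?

Sorted youngest-first by Ma: B (203.2), C (299.8), A (453.2), F (523.1), D (1745), E (2254).
The third youngest is A at 453.2 Ma, which lies in 485.4–443.8 Ma: the Ordovician.
The fourth youngest is F at 523.1 Ma; separation = |453.2 − 523.1| = 69.9 Myr.

A, in the Ordovician; 69.9 million years to F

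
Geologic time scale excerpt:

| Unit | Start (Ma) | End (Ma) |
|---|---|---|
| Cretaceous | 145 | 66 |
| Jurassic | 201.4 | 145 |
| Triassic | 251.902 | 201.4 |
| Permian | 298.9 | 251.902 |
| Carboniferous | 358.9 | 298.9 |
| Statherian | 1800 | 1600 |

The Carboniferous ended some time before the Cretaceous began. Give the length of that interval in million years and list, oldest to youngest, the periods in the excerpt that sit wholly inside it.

153.9 million years; Permian, Triassic, Jurassic

End of Carboniferous = 298.9 Ma; start of Cretaceous = 145 Ma.
Gap = 298.9 − 145 = 153.9 Myr.
Periods wholly inside 298.9–145 Ma: Permian (298.9–251.902), Triassic (251.902–201.4), Jurassic (201.4–145).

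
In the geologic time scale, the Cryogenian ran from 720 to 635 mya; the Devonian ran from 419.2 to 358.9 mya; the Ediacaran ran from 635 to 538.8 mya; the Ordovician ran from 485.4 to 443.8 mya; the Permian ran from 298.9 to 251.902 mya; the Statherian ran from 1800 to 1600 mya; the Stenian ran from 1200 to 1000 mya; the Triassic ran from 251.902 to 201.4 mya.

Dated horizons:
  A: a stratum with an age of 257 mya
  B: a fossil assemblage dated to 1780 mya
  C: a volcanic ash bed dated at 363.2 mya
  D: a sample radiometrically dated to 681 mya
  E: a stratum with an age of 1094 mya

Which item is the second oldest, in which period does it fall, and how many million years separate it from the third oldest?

E, in the Stenian; 413 million years to D

Larger Ma means older, so oldest first: B 1780 > E 1094 > D 681 > C 363.2 > A 257.
Counting 2 along gives E (1094 Ma); the excerpt puts that inside the Stenian, 1200–1000 Ma.
Next in line is D (681 Ma), and 1094 − 681 = 413 Myr.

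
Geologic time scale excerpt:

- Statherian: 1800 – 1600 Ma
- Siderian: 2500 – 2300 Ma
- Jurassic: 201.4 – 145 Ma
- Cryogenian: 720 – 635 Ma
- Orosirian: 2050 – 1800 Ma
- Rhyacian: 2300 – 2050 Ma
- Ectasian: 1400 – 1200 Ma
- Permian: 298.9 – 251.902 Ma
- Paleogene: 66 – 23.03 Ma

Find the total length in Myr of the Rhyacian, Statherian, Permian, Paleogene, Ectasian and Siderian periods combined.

Each duration: Rhyacian = 250; Statherian = 200; Permian = 46.998; Paleogene = 42.97; Ectasian = 200; Siderian = 200.
Sum: 250 + 200 + 46.998 + 42.97 + 200 + 200 = 939.968 Myr.

939.968 million years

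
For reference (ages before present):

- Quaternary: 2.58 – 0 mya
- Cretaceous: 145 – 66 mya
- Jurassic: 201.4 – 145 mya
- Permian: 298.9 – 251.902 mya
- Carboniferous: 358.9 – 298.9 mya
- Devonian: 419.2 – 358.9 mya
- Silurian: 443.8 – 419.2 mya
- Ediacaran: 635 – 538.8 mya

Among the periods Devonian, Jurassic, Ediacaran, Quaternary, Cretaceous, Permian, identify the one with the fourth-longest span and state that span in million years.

Durations: Devonian 60.3; Jurassic 56.4; Ediacaran 96.2; Quaternary 2.58; Cretaceous 79; Permian 46.998 Myr.
Sorted longest-first: Ediacaran (96.2), Cretaceous (79), Devonian (60.3), Jurassic (56.4), Permian (46.998), Quaternary (2.58).
The fourth longest is Jurassic at 56.4 Myr.

Jurassic, 56.4 million years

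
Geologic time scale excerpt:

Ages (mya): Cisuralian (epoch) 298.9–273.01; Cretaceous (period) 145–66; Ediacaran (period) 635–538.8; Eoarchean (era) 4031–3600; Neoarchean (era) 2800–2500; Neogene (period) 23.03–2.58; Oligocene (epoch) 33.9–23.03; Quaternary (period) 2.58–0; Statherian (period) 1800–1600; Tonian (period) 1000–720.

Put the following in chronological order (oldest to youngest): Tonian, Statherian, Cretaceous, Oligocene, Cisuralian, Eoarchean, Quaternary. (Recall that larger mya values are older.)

Eoarchean, Statherian, Tonian, Cisuralian, Cretaceous, Oligocene, Quaternary

The oldest of these is Eoarchean (starts 4031 Ma) and the youngest is Quaternary (ends 0 Ma).
In between, by decreasing start age: Statherian (1800), Tonian (1000), Cisuralian (298.9), Cretaceous (145), Oligocene (33.9).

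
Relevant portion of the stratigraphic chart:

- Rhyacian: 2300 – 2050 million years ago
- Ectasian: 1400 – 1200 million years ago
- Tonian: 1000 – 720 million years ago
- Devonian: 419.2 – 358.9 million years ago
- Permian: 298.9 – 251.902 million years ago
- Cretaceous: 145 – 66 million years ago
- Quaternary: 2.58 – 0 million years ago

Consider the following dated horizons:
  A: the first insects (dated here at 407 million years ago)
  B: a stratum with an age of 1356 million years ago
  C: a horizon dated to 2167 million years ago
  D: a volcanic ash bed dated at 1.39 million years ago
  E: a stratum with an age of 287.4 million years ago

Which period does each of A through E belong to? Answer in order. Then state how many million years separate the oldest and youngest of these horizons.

Match each age against the start–end ranges in the excerpt: A = 407 Ma → Devonian (419.2–358.9); B = 1356 Ma → Ectasian (1400–1200); C = 2167 Ma → Rhyacian (2300–2050); D = 1.39 Ma → Quaternary (2.58–0); E = 287.4 Ma → Permian (298.9–251.902).
The largest age is 2167 Ma and the smallest is 1.39 Ma; their difference is 2165.61 Myr.

A — Devonian; B — Ectasian; C — Rhyacian; D — Quaternary; E — Permian; span 2165.61 million years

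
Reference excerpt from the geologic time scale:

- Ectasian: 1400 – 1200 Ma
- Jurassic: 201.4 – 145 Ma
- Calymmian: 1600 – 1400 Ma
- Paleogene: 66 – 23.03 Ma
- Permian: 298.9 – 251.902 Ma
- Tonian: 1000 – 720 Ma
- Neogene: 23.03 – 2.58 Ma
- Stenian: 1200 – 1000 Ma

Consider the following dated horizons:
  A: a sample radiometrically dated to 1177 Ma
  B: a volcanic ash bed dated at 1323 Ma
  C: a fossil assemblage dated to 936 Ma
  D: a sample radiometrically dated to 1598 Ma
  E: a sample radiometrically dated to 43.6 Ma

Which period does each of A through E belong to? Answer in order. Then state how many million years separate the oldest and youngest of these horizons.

A — Stenian; B — Ectasian; C — Tonian; D — Calymmian; E — Paleogene; span 1554.4 million years

Match each age against the start–end ranges in the excerpt: A = 1177 Ma → Stenian (1200–1000); B = 1323 Ma → Ectasian (1400–1200); C = 936 Ma → Tonian (1000–720); D = 1598 Ma → Calymmian (1600–1400); E = 43.6 Ma → Paleogene (66–23.03).
The largest age is 1598 Ma and the smallest is 43.6 Ma; their difference is 1554.4 Myr.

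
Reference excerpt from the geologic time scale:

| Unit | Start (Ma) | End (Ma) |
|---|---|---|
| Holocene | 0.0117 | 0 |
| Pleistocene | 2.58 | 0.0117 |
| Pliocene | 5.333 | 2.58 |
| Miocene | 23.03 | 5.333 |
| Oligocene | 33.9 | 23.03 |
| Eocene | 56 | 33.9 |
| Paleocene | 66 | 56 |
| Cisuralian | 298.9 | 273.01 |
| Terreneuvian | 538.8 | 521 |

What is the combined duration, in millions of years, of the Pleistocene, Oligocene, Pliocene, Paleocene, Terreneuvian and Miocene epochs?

Duration is start − end for each: (2.58 − 0.0117) + (33.9 − 23.03) + (5.333 − 2.58) + (66 − 56) + (538.8 − 521) + (23.03 − 5.333).
That is 2.5683 + 10.87 + 2.753 + 10 + 17.8 + 17.697, which totals 61.6883 million years.

61.6883 million years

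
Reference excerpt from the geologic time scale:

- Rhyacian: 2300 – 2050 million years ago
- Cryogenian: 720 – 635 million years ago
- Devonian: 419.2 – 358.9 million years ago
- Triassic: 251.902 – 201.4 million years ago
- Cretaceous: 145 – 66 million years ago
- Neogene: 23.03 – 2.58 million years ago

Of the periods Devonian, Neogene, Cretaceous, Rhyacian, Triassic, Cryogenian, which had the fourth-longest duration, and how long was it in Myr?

Durations: Devonian 60.3; Neogene 20.45; Cretaceous 79; Rhyacian 250; Triassic 50.502; Cryogenian 85 Myr.
Sorted longest-first: Rhyacian (250), Cryogenian (85), Cretaceous (79), Devonian (60.3), Triassic (50.502), Neogene (20.45).
The fourth longest is Devonian at 60.3 Myr.

Devonian, 60.3 million years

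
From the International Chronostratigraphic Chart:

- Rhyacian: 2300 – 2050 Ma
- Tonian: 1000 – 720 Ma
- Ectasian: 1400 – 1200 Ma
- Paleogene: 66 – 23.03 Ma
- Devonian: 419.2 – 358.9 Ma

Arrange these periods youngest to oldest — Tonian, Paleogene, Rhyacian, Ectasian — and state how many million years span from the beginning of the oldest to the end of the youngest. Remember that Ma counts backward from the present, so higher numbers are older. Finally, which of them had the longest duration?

Paleogene → Tonian → Ectasian → Rhyacian; total span 2276.97 Myr; longest is Tonian

From the excerpt: Tonian 1000–720; Paleogene 66–23.03; Rhyacian 2300–2050; Ectasian 1400–1200 (Ma).
Larger Ma is earlier, so the oldest is Rhyacian and the youngest is Paleogene; youngest to oldest: Paleogene, Tonian, Ectasian, Rhyacian.
Oldest start 2300 minus youngest end 23.03 gives 2276.97 Myr overall.
Individual lengths (start − end): Paleogene 42.97; Rhyacian 250; Ectasian 200; Tonian 280. The largest is Tonian at 280 Myr.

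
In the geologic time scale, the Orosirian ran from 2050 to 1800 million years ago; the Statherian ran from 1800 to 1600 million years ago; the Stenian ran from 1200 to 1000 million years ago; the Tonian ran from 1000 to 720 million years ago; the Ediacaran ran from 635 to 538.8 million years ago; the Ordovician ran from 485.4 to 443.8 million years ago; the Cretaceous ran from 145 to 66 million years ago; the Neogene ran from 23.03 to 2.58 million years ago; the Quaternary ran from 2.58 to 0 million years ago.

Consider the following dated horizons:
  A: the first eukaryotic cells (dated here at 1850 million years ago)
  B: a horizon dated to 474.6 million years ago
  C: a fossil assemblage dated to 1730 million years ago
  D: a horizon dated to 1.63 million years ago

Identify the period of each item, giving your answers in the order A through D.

A — Orosirian; B — Ordovician; C — Statherian; D — Quaternary

A: 1850 Ma lies in 2050–1800 Ma, so Orosirian.
B: 474.6 Ma lies in 485.4–443.8 Ma, so Ordovician.
C: 1730 Ma lies in 1800–1600 Ma, so Statherian.
D: 1.63 Ma lies in 2.58–0 Ma, so Quaternary.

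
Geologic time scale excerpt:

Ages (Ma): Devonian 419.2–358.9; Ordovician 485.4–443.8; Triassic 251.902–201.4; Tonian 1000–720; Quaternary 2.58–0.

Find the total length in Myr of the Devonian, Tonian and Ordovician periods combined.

Each duration: Devonian = 60.3; Tonian = 280; Ordovician = 41.6.
Sum: 60.3 + 280 + 41.6 = 381.9 Myr.

381.9 million years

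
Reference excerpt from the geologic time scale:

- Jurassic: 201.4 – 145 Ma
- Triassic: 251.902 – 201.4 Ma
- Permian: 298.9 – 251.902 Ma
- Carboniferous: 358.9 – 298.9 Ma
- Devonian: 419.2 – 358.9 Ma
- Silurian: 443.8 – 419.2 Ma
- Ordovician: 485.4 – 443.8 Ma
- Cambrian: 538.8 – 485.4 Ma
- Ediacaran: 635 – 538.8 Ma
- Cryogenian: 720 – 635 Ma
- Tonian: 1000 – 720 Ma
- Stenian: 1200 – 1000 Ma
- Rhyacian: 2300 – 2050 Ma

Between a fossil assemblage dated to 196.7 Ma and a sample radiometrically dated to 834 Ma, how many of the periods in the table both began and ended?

The older date is 834 Ma and the younger is 196.7 Ma.
Periods with start < 834 and end > 196.7 Ma: Cryogenian (720–635), Ediacaran (635–538.8), Cambrian (538.8–485.4), Ordovician (485.4–443.8), Silurian (443.8–419.2), Devonian (419.2–358.9), Carboniferous (358.9–298.9), Permian (298.9–251.902), Triassic (251.902–201.4).
That is 9 complete periods.

9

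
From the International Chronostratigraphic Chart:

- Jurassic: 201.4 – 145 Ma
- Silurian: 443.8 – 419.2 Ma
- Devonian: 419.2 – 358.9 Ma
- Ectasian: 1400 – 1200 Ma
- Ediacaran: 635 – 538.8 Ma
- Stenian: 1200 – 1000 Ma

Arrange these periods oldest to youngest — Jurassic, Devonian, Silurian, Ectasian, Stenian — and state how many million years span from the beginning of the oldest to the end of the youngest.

From the excerpt: Jurassic 201.4–145; Devonian 419.2–358.9; Silurian 443.8–419.2; Ectasian 1400–1200; Stenian 1200–1000 (Ma).
Larger Ma is earlier, so the oldest is Ectasian and the youngest is Jurassic; oldest to youngest: Ectasian, Stenian, Silurian, Devonian, Jurassic.
Oldest start 1400 minus youngest end 145 gives 1255 Myr overall.

Ectasian → Stenian → Silurian → Devonian → Jurassic; total span 1255 Myr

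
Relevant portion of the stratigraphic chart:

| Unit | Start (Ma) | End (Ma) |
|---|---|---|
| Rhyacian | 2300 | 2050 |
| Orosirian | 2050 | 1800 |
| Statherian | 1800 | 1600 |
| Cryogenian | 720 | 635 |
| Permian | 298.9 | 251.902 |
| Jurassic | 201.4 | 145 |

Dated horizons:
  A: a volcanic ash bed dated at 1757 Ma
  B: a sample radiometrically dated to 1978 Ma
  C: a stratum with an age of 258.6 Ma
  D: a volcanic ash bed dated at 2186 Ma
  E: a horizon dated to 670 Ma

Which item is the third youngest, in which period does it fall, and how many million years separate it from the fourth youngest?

A, in the Statherian; 221 million years to B

Sorted youngest-first by Ma: C (258.6), E (670), A (1757), B (1978), D (2186).
The third youngest is A at 1757 Ma, which lies in 1800–1600 Ma: the Statherian.
The fourth youngest is B at 1978 Ma; separation = |1757 − 1978| = 221 Myr.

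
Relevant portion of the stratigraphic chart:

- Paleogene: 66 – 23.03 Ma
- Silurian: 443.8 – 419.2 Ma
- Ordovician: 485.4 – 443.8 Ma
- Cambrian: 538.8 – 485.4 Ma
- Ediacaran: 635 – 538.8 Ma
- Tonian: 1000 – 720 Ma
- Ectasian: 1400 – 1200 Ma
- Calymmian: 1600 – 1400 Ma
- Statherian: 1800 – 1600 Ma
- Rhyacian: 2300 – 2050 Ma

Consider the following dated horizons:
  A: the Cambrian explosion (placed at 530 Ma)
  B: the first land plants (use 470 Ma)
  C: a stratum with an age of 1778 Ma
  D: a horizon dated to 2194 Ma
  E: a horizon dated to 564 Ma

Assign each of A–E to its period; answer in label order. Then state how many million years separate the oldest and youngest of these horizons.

A — Cambrian; B — Ordovician; C — Statherian; D — Rhyacian; E — Ediacaran; span 1724 million years

Match each age against the start–end ranges in the excerpt: A = 530 Ma → Cambrian (538.8–485.4); B = 470 Ma → Ordovician (485.4–443.8); C = 1778 Ma → Statherian (1800–1600); D = 2194 Ma → Rhyacian (2300–2050); E = 564 Ma → Ediacaran (635–538.8).
The largest age is 2194 Ma and the smallest is 470 Ma; their difference is 1724 Myr.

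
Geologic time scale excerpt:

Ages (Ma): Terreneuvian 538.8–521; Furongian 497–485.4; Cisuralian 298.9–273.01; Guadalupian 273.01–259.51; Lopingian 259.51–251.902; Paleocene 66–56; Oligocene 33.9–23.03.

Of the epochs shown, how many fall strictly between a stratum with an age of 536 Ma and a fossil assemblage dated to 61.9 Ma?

The older date is 536 Ma and the younger is 61.9 Ma.
Epochs with start < 536 and end > 61.9 Ma: Furongian (497–485.4), Cisuralian (298.9–273.01), Guadalupian (273.01–259.51), Lopingian (259.51–251.902).
That is 4 complete epochs.

4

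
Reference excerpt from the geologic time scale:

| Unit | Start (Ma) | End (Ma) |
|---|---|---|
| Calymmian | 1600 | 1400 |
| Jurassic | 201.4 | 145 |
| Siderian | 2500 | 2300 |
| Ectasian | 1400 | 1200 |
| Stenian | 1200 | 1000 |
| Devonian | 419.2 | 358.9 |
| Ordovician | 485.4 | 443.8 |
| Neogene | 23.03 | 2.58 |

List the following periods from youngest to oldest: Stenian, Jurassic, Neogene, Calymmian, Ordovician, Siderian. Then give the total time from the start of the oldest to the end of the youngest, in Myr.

Neogene → Jurassic → Ordovician → Stenian → Calymmian → Siderian; total span 2497.42 Myr

From the excerpt: Stenian 1200–1000; Jurassic 201.4–145; Neogene 23.03–2.58; Calymmian 1600–1400; Ordovician 485.4–443.8; Siderian 2500–2300 (Ma).
Larger Ma is earlier, so the oldest is Siderian and the youngest is Neogene; youngest to oldest: Neogene, Jurassic, Ordovician, Stenian, Calymmian, Siderian.
Oldest start 2500 minus youngest end 2.58 gives 2497.42 Myr overall.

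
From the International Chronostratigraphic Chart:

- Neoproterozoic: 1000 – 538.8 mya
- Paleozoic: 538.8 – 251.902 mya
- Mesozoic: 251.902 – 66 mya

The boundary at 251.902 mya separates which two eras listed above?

The Paleozoic ends at 251.902 mya and the Mesozoic begins at 251.902 mya, so they share that boundary.

Paleozoic and Mesozoic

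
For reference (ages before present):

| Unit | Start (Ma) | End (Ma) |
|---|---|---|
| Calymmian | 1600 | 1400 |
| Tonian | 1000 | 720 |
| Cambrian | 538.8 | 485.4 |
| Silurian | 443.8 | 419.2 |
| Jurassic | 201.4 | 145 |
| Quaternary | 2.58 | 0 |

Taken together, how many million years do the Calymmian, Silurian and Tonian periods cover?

504.6 million years

Duration is start − end for each: (1600 − 1400) + (443.8 − 419.2) + (1000 − 720).
That is 200 + 24.6 + 280, which totals 504.6 million years.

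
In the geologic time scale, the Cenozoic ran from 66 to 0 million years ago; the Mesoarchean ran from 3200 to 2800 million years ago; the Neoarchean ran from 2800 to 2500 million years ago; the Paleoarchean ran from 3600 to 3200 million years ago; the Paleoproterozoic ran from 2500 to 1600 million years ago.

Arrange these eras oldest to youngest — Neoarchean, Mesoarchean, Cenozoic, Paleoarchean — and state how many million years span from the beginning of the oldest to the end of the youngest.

Start ages (Ma): Paleoarchean 3600, Mesoarchean 3200, Neoarchean 2800, Cenozoic 66.
Ordered oldest to youngest: Paleoarchean, Mesoarchean, Neoarchean, Cenozoic.
Span = 3600 − 0 = 3600 Myr.

Paleoarchean → Mesoarchean → Neoarchean → Cenozoic; total span 3600 Myr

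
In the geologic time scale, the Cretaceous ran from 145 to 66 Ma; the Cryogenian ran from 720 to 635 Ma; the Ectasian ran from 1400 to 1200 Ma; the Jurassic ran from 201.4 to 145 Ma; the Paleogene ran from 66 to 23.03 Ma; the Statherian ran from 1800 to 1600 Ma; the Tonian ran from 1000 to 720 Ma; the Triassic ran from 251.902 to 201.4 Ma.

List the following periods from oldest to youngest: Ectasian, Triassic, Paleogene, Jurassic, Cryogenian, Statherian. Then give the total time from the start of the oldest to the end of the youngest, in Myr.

Statherian, Ectasian, Cryogenian, Triassic, Jurassic, Paleogene; total span 1776.97 Myr

Start ages (Ma): Statherian 1800, Ectasian 1400, Cryogenian 720, Triassic 251.902, Jurassic 201.4, Paleogene 66.
Ordered oldest to youngest: Statherian, Ectasian, Cryogenian, Triassic, Jurassic, Paleogene.
Span = 1800 − 23.03 = 1776.97 Myr.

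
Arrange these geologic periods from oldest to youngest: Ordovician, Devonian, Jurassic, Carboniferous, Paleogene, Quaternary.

Group by era (each group listed oldest first) — Paleozoic: Ordovician, Devonian, Carboniferous; Mesozoic: Jurassic; Cenozoic: Paleogene, Quaternary. The eras run Paleozoic → Mesozoic → Cenozoic. Concatenating the groups in that era order gives oldest to youngest directly.

Ordovician → Devonian → Carboniferous → Jurassic → Paleogene → Quaternary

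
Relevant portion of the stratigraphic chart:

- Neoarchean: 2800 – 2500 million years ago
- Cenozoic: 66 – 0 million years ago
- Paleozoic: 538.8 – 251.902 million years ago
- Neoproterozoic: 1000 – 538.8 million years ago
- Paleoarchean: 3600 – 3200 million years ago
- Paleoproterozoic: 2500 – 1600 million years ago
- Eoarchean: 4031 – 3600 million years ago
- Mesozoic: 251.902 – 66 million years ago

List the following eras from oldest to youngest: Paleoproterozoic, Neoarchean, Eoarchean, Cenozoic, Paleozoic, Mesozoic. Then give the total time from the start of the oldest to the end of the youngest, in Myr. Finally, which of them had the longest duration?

Start ages (Ma): Eoarchean 4031, Neoarchean 2800, Paleoproterozoic 2500, Paleozoic 538.8, Mesozoic 251.902, Cenozoic 66.
Ordered oldest to youngest: Eoarchean, Neoarchean, Paleoproterozoic, Paleozoic, Mesozoic, Cenozoic.
Span = 4031 − 0 = 4031 Myr.
Durations: Neoarchean 300, Mesozoic 185.902, Paleoproterozoic 900, Cenozoic 66, Eoarchean 431, Paleozoic 286.898 → longest is Paleoproterozoic (900 Myr).

Eoarchean, Neoarchean, Paleoproterozoic, Paleozoic, Mesozoic, Cenozoic; total span 4031 Myr; longest is Paleoproterozoic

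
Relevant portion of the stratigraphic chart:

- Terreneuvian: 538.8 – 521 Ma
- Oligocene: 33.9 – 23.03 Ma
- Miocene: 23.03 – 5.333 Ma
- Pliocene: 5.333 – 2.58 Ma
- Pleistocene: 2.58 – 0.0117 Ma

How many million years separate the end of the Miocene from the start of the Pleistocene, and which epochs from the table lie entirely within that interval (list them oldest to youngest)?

The Miocene closes at 5.333 Ma and the Pleistocene opens at 2.58 Ma, so the interval is 5.333 − 2.58 = 2.753 Myr.
An epoch fits inside if it starts at or after 5.333 Ma and ends at or before 2.58 Ma; oldest first that gives Pliocene.

2.753 million years; Pliocene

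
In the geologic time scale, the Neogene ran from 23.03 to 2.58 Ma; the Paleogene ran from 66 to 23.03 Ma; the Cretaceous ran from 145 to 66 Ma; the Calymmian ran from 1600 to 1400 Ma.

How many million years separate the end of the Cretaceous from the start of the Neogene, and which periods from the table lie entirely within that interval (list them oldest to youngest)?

The Cretaceous closes at 66 Ma and the Neogene opens at 23.03 Ma, so the interval is 66 − 23.03 = 42.97 Myr.
A period fits inside if it starts at or after 66 Ma and ends at or before 23.03 Ma; oldest first that gives Paleogene.

42.97 million years; Paleogene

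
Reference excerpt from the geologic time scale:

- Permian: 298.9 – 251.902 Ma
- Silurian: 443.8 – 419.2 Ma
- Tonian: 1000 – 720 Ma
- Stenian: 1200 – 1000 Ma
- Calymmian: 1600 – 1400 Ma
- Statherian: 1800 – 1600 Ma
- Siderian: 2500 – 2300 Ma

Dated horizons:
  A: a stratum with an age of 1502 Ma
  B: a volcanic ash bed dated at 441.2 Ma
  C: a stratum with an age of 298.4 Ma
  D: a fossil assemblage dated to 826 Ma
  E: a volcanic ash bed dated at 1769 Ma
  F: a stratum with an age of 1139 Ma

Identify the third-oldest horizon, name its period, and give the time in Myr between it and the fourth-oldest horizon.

Larger Ma means older, so oldest first: E 1769 > A 1502 > F 1139 > D 826 > B 441.2 > C 298.4.
Counting 3 along gives F (1139 Ma); the excerpt puts that inside the Stenian, 1200–1000 Ma.
Next in line is D (826 Ma), and 1139 − 826 = 313 Myr.

F, in the Stenian; 313 million years to D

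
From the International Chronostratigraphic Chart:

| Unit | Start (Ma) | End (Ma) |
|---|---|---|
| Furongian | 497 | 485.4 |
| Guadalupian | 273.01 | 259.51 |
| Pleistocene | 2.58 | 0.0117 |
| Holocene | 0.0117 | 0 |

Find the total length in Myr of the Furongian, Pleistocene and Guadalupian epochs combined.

27.6683 million years

Each duration: Furongian = 11.6; Pleistocene = 2.5683; Guadalupian = 13.5.
Sum: 11.6 + 2.5683 + 13.5 = 27.6683 Myr.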